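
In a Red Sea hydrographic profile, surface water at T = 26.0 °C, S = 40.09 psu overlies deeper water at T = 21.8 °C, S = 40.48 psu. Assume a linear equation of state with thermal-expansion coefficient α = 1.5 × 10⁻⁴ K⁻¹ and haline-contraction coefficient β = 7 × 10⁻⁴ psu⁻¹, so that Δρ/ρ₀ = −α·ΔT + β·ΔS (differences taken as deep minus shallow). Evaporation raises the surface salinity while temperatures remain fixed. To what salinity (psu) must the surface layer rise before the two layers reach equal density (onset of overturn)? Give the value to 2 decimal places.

41.38 psu

Neutral buoyancy requires −α(T_deep − T_surf) + β(S_deep − S_surf′) = 0.
S_surf′ = S_deep − (α/β)·ΔT = 40.48 − (1.5 × 10⁻⁴/7 × 10⁻⁴)·(-4.2) = 41.3800 psu.
Increase required: 41.3800 − 40.09 = 1.2900 psu.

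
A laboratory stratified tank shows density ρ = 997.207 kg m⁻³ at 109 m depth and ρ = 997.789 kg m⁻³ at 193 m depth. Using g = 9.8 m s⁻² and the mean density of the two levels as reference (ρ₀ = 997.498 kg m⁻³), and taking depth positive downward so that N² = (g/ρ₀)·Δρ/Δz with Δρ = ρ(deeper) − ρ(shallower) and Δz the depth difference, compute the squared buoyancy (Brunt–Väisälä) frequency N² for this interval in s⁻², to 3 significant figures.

Δρ = 997.789 − 997.207 = 0.582 kg m⁻³ over Δz = 193 − 109 = 84 m.
N² = (9.8/997.498) × (0.582/84) = 6.8070 × 10⁻⁵ s⁻² ≈ 6.81 × 10⁻⁵ s⁻².

6.81 × 10⁻⁵ s⁻²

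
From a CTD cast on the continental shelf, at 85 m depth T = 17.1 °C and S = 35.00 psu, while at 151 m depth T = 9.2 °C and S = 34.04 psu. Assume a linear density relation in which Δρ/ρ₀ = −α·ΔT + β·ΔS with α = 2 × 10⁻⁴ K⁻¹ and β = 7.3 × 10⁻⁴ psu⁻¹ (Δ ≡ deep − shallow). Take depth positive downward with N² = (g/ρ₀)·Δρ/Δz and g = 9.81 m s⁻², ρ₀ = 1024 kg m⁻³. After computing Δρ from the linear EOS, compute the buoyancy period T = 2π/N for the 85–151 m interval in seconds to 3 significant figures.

550 s

ΔT = -7.9 K, ΔS = -0.96 psu (deep − shallow).
Δρ/ρ₀ = −αΔT + βΔS = 1.58 × 10⁻³ − 7.008 × 10⁻⁴ = 8.792 × 10⁻⁴, so Δρ ≈ 0.9003 kg m⁻³.
N² = (g/ρ₀)·Δρ/Δz = g·(Δρ/ρ₀)/Δz = 9.81 × 8.792 × 10⁻⁴ / 66 = 1.3068 × 10⁻⁴ s⁻².
N = √(1.3068 × 10⁻⁴) = 0.011432 rad s⁻¹ → T = 2π/N = 549.61 s ≈ 550 s.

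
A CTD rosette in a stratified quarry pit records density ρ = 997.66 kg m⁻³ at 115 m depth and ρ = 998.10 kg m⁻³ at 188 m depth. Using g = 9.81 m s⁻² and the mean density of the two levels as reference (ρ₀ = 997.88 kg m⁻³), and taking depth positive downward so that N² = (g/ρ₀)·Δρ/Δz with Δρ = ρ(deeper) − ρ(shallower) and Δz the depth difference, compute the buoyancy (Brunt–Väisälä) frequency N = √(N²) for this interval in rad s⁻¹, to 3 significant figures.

Δρ = 998.10 − 997.66 = 0.44 kg m⁻³ over Δz = 188 − 115 = 73 m.
N² = (9.81/997.88) × (0.44/73) = 5.9254 × 10⁻⁵ s⁻².
N = √(5.9254 × 10⁻⁵) = 7.6977 × 10⁻³ rad s⁻¹ ≈ 7.70 × 10⁻³ rad s⁻¹.

7.70 × 10⁻³ rad s⁻¹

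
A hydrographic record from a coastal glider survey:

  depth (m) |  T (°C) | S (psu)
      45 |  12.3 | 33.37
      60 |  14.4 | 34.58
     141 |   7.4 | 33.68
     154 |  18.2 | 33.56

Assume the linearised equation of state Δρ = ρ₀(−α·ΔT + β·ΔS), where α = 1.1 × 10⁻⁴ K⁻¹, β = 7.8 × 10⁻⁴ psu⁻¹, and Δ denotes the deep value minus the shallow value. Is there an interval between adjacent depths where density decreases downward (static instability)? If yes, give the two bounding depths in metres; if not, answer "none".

Evaluate Δρ/ρ₀ = −αΔT + βΔS across each adjacent pair:
  45–60 m: −αΔT+βΔS = −(1.1 × 10⁻⁴)(+2.1)+(7.8 × 10⁻⁴)(+1.21) = 7.1 × 10⁻⁴ → stable
  60–141 m: −αΔT+βΔS = −(1.1 × 10⁻⁴)(-7.0)+(7.8 × 10⁻⁴)(-0.90) = 6.8 × 10⁻⁵ → stable
  141–154 m: −αΔT+βΔS = −(1.1 × 10⁻⁴)(+10.8)+(7.8 × 10⁻⁴)(-0.12) = -1.3 × 10⁻³ → UNSTABLE
The 141–154 m interval has Δρ < 0: lighter water underlies denser water.

141–154 m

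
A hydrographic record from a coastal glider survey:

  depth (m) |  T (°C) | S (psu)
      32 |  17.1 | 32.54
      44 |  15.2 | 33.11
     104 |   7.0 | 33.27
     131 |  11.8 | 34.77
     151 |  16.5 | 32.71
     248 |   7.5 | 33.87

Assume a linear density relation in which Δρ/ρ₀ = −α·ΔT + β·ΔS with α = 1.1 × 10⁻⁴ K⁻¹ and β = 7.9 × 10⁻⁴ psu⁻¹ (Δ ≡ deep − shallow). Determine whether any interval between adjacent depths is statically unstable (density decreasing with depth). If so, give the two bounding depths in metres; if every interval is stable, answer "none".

131–151 m

Evaluate Δρ/ρ₀ = −αΔT + βΔS across each adjacent pair:
  32–44 m: −αΔT+βΔS = −(1.1 × 10⁻⁴)(-1.9)+(7.9 × 10⁻⁴)(+0.57) = 6.6 × 10⁻⁴ → stable
  44–104 m: −αΔT+βΔS = −(1.1 × 10⁻⁴)(-8.2)+(7.9 × 10⁻⁴)(+0.16) = 1.0 × 10⁻³ → stable
  104–131 m: −αΔT+βΔS = −(1.1 × 10⁻⁴)(+4.8)+(7.9 × 10⁻⁴)(+1.50) = 6.6 × 10⁻⁴ → stable
  131–151 m: −αΔT+βΔS = −(1.1 × 10⁻⁴)(+4.7)+(7.9 × 10⁻⁴)(-2.06) = -2.1 × 10⁻³ → UNSTABLE
  151–248 m: −αΔT+βΔS = −(1.1 × 10⁻⁴)(-9.0)+(7.9 × 10⁻⁴)(+1.16) = 1.9 × 10⁻³ → stable
The 131–151 m interval has Δρ < 0: lighter water underlies denser water.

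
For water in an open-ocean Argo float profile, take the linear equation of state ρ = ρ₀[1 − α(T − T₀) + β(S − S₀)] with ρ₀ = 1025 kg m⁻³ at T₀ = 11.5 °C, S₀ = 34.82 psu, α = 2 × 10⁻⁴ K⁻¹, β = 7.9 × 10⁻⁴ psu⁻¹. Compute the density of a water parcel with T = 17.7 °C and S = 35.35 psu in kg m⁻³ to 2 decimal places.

1024.16 kg m⁻³

T − T₀ = +6.2 K, S − S₀ = +0.53 psu.
Bracket = 1 − α·(+6.2) + β·(+0.53) = 1 + (-8.213 × 10⁻⁴) = 0.9991787.
ρ = 1025 × 0.9991787 = 1024.16 kg m⁻³.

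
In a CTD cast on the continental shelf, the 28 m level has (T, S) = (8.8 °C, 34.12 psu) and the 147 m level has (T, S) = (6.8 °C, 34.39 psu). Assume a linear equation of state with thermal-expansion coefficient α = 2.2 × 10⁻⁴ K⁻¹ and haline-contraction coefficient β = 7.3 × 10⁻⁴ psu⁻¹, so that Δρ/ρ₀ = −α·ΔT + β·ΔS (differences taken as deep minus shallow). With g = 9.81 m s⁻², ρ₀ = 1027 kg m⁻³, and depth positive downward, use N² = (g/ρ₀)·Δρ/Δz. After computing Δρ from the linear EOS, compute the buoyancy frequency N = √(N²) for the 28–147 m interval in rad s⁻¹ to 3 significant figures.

ΔT = -2.0 K, ΔS = +0.27 psu (deep − shallow).
Δρ/ρ₀ = −αΔT + βΔS = 4.40 × 10⁻⁴ + 1.971 × 10⁻⁴ = 6.371 × 10⁻⁴, so Δρ ≈ 0.6543 kg m⁻³.
N² = (g/ρ₀)·Δρ/Δz = g·(Δρ/ρ₀)/Δz = 9.81 × 6.371 × 10⁻⁴ / 119 = 5.2521 × 10⁻⁵ s⁻².
N = √(5.2521 × 10⁻⁵) = 7.2471 × 10⁻³ rad s⁻¹ ≈ 7.25 × 10⁻³ rad s⁻¹.

7.25 × 10⁻³ rad s⁻¹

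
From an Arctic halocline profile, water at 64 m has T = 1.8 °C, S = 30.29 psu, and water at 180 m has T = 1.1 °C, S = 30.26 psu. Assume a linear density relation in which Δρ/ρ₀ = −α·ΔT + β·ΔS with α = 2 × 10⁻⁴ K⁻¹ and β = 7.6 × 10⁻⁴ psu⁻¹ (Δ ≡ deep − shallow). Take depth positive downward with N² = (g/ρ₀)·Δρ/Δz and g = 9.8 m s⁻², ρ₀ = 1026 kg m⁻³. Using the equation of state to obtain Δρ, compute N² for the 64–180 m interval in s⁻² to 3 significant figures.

9.90 × 10⁻⁶ s⁻²

ΔT = -0.7 K, ΔS = -0.03 psu (deep − shallow).
Δρ/ρ₀ = −αΔT + βΔS = 1.40 × 10⁻⁴ − 2.28 × 10⁻⁵ = 1.172 × 10⁻⁴, so Δρ ≈ 0.1202 kg m⁻³.
N² = (g/ρ₀)·Δρ/Δz = g·(Δρ/ρ₀)/Δz = 9.8 × 1.172 × 10⁻⁴ / 116 = 9.9014 × 10⁻⁶ s⁻² ≈ 9.90 × 10⁻⁶ s⁻².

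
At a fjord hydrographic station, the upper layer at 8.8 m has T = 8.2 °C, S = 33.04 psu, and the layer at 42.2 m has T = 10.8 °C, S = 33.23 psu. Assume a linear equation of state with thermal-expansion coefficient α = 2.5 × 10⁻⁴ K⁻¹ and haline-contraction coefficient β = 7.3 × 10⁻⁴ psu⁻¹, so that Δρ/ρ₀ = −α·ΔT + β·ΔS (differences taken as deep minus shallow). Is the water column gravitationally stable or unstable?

unstable

ΔT = 10.8 − 8.2 = +2.6 K and ΔS = 33.23 − 33.04 = +0.19 psu (deep − shallow).
−αΔT = -6.50 × 10⁻⁴; βΔS = 1.387 × 10⁻⁴; sum Δρ/ρ₀ = -5.113 × 10⁻⁴.
Δρ/ρ₀ < 0, so Δρ < 0: deeper water is lighter → statically unstable; the column would overturn.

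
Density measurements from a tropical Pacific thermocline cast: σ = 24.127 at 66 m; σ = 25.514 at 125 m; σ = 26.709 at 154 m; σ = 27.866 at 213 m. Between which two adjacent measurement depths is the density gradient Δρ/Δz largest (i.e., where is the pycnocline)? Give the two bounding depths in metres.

Compute the density gradient over each adjacent pair:
  66–125 m: Δρ/Δz = 1.387/59 = 0.024 kg m⁻⁴
  125–154 m: Δρ/Δz = 1.195/29 = 0.041 kg m⁻⁴
  154–213 m: Δρ/Δz = 1.157/59 = 0.020 kg m⁻⁴
The largest gradient is in the 125–154 m interval — the pycnocline.

125–154 m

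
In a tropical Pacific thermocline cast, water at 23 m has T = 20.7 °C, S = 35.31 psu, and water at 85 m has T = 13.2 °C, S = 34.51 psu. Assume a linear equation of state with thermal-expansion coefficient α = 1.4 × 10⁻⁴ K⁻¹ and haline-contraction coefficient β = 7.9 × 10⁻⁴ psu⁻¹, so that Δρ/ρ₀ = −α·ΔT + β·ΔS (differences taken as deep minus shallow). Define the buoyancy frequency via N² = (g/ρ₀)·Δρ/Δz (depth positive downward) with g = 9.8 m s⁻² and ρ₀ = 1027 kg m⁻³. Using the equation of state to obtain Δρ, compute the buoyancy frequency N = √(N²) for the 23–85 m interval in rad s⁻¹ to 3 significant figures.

8.13 × 10⁻³ rad s⁻¹

ΔT = -7.5 K, ΔS = -0.80 psu (deep − shallow).
Δρ/ρ₀ = −αΔT + βΔS = 1.05 × 10⁻³ − 6.32 × 10⁻⁴ = 4.18 × 10⁻⁴, so Δρ ≈ 0.4293 kg m⁻³.
N² = (g/ρ₀)·Δρ/Δz = g·(Δρ/ρ₀)/Δz = 9.8 × 4.18 × 10⁻⁴ / 62 = 6.6071 × 10⁻⁵ s⁻².
N = √(6.6071 × 10⁻⁵) = 8.1284 × 10⁻³ rad s⁻¹ ≈ 8.13 × 10⁻³ rad s⁻¹.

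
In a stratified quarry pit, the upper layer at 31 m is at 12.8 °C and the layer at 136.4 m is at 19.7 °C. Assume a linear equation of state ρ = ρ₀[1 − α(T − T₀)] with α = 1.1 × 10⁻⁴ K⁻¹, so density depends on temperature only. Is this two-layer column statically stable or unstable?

unstable

ΔT = 19.7 − 12.8 = +6.9 K, so Δρ/ρ₀ = −αΔT = -7.59 × 10⁻⁴.
Δρ/ρ₀ < 0, so Δρ < 0: deeper water is lighter → statically unstable; the column would overturn.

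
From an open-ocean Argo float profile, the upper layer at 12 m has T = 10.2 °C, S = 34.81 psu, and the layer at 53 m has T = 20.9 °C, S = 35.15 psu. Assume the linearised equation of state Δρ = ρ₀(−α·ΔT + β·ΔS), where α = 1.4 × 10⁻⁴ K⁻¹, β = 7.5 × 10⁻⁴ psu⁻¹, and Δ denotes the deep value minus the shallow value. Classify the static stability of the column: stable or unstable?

unstable

ΔT = 20.9 − 10.2 = +10.7 K and ΔS = 35.15 − 34.81 = +0.34 psu (deep − shallow).
−αΔT = -1.498 × 10⁻³; βΔS = 2.55 × 10⁻⁴; sum Δρ/ρ₀ = -1.243 × 10⁻³.
Δρ/ρ₀ < 0, so Δρ < 0: deeper water is lighter → statically unstable; the column would overturn.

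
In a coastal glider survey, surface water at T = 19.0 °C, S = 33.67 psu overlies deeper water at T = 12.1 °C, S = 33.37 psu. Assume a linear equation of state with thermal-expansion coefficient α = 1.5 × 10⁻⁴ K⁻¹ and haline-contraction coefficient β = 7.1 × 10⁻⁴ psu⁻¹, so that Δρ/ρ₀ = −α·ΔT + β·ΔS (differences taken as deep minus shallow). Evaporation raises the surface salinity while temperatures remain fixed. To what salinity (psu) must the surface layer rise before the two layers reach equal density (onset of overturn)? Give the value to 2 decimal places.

Neutral buoyancy requires −α(T_deep − T_surf) + β(S_deep − S_surf′) = 0.
S_surf′ = S_deep − (α/β)·ΔT = 33.37 − (1.5 × 10⁻⁴/7.1 × 10⁻⁴)·(-6.9) = 34.8277 psu.
Increase required: 34.8277 − 33.67 = 1.1577 psu.

34.83 psu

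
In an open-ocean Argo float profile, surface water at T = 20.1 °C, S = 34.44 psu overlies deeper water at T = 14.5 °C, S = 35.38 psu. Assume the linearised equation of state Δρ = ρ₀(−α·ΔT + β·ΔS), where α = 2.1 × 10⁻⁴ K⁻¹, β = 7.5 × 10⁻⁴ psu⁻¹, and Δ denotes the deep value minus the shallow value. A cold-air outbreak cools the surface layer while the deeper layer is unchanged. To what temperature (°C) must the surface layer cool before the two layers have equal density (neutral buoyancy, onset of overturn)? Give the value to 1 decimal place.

11.1 °C

Neutral buoyancy requires Δρ = 0, i.e. −α(T_deep − T_surf′) + β(S_deep − S_surf) = 0.
T_surf′ = T_deep − (β/α)·ΔS = 14.5 − (7.5 × 10⁻⁴/2.1 × 10⁻⁴)·(+0.94) = 11.143 °C.
Cooling required: 20.1 − (11.143) = 8.957 °C.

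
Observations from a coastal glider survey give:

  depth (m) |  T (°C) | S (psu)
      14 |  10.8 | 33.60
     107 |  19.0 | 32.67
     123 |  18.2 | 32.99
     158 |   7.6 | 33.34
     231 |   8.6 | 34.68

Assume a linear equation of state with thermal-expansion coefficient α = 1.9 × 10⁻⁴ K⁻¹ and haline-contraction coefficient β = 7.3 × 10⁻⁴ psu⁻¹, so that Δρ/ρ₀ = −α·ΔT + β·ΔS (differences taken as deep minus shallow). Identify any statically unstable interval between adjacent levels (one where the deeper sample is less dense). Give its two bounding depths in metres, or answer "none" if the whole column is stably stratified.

Evaluate Δρ/ρ₀ = −αΔT + βΔS across each adjacent pair:
  14–107 m: −αΔT+βΔS = −(1.9 × 10⁻⁴)(+8.2)+(7.3 × 10⁻⁴)(-0.93) = -2.2 × 10⁻³ → UNSTABLE
  107–123 m: −αΔT+βΔS = −(1.9 × 10⁻⁴)(-0.8)+(7.3 × 10⁻⁴)(+0.32) = 3.9 × 10⁻⁴ → stable
  123–158 m: −αΔT+βΔS = −(1.9 × 10⁻⁴)(-10.6)+(7.3 × 10⁻⁴)(+0.35) = 2.3 × 10⁻³ → stable
  158–231 m: −αΔT+βΔS = −(1.9 × 10⁻⁴)(+1.0)+(7.3 × 10⁻⁴)(+1.34) = 7.9 × 10⁻⁴ → stable
The 14–107 m interval has Δρ < 0: lighter water underlies denser water.

14–107 m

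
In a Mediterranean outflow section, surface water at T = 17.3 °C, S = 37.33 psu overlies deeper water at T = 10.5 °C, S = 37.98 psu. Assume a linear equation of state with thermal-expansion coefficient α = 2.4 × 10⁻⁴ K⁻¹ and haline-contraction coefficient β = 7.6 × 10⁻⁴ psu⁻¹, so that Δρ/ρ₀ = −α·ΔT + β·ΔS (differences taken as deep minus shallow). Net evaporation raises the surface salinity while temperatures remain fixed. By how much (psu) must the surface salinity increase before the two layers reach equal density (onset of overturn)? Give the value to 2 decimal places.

2.80 psu

Neutral buoyancy requires −α(T_deep − T_surf) + β(S_deep − S_surf′) = 0.
S_surf′ = S_deep − (α/β)·ΔT = 37.98 − (2.4 × 10⁻⁴/7.6 × 10⁻⁴)·(-6.8) = 40.1274 psu.
Increase required: 40.1274 − 37.33 = 2.7974 psu.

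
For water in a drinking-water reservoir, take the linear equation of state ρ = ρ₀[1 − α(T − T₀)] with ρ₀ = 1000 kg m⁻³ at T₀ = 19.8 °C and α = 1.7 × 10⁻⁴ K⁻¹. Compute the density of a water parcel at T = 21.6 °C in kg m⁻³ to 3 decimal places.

999.694 kg m⁻³

T − T₀ = +1.8 K.
Bracket = 1 − α·(+1.8) = 1 + (-3.06 × 10⁻⁴) = 0.9996940.
ρ = 1000 × 0.9996940 = 999.694 kg m⁻³.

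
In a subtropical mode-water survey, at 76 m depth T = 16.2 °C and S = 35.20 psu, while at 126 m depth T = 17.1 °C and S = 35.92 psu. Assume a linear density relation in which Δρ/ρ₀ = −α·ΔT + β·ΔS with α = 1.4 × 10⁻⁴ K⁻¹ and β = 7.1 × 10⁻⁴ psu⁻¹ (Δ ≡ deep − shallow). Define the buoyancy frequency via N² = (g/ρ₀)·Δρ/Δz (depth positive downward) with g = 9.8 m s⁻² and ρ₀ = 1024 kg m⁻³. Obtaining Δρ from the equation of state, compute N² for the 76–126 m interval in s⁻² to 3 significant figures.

ΔT = +0.9 K, ΔS = +0.72 psu (deep − shallow).
Δρ/ρ₀ = −αΔT + βΔS = -1.26 × 10⁻⁴ + 5.112 × 10⁻⁴ = 3.852 × 10⁻⁴, so Δρ ≈ 0.3944 kg m⁻³.
N² = (g/ρ₀)·Δρ/Δz = g·(Δρ/ρ₀)/Δz = 9.8 × 3.852 × 10⁻⁴ / 50 = 7.5499 × 10⁻⁵ s⁻² ≈ 7.55 × 10⁻⁵ s⁻².

7.55 × 10⁻⁵ s⁻²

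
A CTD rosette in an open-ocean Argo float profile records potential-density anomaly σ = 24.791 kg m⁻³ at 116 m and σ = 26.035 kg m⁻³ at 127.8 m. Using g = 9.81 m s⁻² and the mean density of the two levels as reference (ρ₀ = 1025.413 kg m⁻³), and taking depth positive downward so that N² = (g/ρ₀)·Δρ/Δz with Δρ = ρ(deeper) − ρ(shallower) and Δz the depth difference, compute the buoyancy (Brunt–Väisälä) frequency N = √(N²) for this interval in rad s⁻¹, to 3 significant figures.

0.0318 rad s⁻¹

Δρ = 1026.035 − 1024.791 = 1.244 kg m⁻³ over Δz = 127.8 − 116 = 11.8 m.
N² = (9.81/1025.413) × (1.244/11.8) = 1.0086 × 10⁻³ s⁻².
N = √(1.0086 × 10⁻³) = 0.031758 rad s⁻¹ ≈ 0.0318 rad s⁻¹.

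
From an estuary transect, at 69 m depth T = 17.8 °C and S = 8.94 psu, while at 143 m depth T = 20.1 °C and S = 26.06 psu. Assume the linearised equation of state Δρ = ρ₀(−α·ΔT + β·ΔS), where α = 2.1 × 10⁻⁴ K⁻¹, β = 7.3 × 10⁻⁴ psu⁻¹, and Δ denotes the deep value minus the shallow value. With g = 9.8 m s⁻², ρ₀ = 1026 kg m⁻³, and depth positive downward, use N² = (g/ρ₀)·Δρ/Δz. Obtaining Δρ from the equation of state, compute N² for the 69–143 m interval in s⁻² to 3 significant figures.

ΔT = +2.3 K, ΔS = +17.12 psu (deep − shallow).
Δρ/ρ₀ = −αΔT + βΔS = -4.83 × 10⁻⁴ + 0.0124976 = 0.0120146, so Δρ ≈ 12.33 kg m⁻³.
N² = (g/ρ₀)·Δρ/Δz = g·(Δρ/ρ₀)/Δz = 9.8 × 0.0120146 / 74 = 1.5911 × 10⁻³ s⁻² ≈ 1.59 × 10⁻³ s⁻².

1.59 × 10⁻³ s⁻²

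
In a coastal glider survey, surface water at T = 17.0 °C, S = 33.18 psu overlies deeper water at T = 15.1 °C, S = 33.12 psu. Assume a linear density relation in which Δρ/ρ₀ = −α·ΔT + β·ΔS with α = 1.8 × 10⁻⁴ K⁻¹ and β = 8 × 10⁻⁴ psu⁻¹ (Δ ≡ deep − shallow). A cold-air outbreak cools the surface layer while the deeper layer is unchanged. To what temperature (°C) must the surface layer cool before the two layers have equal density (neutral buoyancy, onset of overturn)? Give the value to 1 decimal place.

15.4 °C

Neutral buoyancy requires Δρ = 0, i.e. −α(T_deep − T_surf′) + β(S_deep − S_surf) = 0.
T_surf′ = T_deep − (β/α)·ΔS = 15.1 − (8 × 10⁻⁴/1.8 × 10⁻⁴)·(-0.06) = 15.367 °C.
Cooling required: 17.0 − (15.367) = 1.633 °C.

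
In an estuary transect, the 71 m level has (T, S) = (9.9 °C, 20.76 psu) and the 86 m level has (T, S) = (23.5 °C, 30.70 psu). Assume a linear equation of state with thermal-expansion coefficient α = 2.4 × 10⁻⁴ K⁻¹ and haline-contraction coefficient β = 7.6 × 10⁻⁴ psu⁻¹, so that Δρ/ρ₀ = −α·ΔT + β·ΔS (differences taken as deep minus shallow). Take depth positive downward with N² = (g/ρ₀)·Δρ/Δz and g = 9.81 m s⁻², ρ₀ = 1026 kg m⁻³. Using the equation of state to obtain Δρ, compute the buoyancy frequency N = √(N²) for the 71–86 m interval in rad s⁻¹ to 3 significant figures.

ΔT = +13.6 K, ΔS = +9.94 psu (deep − shallow).
Δρ/ρ₀ = −αΔT + βΔS = -3.264 × 10⁻³ + 7.5544 × 10⁻³ = 4.2904 × 10⁻³, so Δρ ≈ 4.402 kg m⁻³.
N² = (g/ρ₀)·Δρ/Δz = g·(Δρ/ρ₀)/Δz = 9.81 × 4.2904 × 10⁻³ / 15 = 2.8059 × 10⁻³ s⁻².
N = √(2.8059 × 10⁻³) = 0.052971 rad s⁻¹ ≈ 0.0530 rad s⁻¹.

0.0530 rad s⁻¹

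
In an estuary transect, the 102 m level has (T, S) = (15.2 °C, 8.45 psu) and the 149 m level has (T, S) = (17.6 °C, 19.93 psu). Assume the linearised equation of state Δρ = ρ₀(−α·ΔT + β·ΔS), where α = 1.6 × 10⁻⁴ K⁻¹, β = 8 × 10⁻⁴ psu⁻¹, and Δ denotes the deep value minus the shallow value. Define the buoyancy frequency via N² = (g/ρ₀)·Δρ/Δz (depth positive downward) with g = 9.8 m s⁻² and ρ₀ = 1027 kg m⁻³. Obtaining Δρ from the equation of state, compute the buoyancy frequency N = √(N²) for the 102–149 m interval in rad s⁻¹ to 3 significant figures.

0.0428 rad s⁻¹

ΔT = +2.4 K, ΔS = +11.48 psu (deep − shallow).
Δρ/ρ₀ = −αΔT + βΔS = -3.84 × 10⁻⁴ + 9.184 × 10⁻³ = 8.80 × 10⁻³, so Δρ ≈ 9.038 kg m⁻³.
N² = (g/ρ₀)·Δρ/Δz = g·(Δρ/ρ₀)/Δz = 9.8 × 8.80 × 10⁻³ / 47 = 1.8349 × 10⁻³ s⁻².
N = √(1.8349 × 10⁻³) = 0.042836 rad s⁻¹ ≈ 0.0428 rad s⁻¹.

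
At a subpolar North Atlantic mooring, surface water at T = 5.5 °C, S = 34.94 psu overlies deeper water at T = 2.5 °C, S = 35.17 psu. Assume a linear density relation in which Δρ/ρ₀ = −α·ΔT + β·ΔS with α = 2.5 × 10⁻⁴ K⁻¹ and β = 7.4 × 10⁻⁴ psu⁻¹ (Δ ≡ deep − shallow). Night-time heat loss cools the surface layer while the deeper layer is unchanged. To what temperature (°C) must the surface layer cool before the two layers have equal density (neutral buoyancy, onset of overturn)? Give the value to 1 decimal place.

Neutral buoyancy requires Δρ = 0, i.e. −α(T_deep − T_surf′) + β(S_deep − S_surf) = 0.
T_surf′ = T_deep − (β/α)·ΔS = 2.5 − (7.4 × 10⁻⁴/2.5 × 10⁻⁴)·(+0.23) = 1.819 °C.
Cooling required: 5.5 − (1.819) = 3.681 °C.

1.8 °C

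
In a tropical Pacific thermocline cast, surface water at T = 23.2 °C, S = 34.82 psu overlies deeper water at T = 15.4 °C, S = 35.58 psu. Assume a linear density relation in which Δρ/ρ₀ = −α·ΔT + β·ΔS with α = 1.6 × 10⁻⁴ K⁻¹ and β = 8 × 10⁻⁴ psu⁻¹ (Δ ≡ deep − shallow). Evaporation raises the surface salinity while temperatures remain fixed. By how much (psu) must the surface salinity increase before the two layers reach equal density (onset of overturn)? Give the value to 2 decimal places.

Neutral buoyancy requires −α(T_deep − T_surf) + β(S_deep − S_surf′) = 0.
S_surf′ = S_deep − (α/β)·ΔT = 35.58 − (1.6 × 10⁻⁴/8 × 10⁻⁴)·(-7.8) = 37.1400 psu.
Increase required: 37.1400 − 34.82 = 2.3200 psu.

2.32 psu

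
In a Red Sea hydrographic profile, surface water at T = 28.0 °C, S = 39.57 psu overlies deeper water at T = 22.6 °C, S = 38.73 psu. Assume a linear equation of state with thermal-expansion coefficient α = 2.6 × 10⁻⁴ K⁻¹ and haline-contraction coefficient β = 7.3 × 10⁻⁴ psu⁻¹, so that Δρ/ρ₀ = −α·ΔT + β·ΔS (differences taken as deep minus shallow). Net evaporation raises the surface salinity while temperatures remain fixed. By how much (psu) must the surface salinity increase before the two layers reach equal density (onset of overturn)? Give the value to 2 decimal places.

Neutral buoyancy requires −α(T_deep − T_surf) + β(S_deep − S_surf′) = 0.
S_surf′ = S_deep − (α/β)·ΔT = 38.73 − (2.6 × 10⁻⁴/7.3 × 10⁻⁴)·(-5.4) = 40.6533 psu.
Increase required: 40.6533 − 39.57 = 1.0833 psu.

1.08 psu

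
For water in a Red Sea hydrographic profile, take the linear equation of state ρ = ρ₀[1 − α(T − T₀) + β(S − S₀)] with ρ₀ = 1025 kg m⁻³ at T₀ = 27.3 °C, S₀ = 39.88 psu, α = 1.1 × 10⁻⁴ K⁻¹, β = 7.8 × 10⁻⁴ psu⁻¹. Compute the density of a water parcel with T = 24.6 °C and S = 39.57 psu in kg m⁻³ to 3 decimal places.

1025.057 kg m⁻³

T − T₀ = -2.7 K, S − S₀ = -0.31 psu.
Bracket = 1 − α·(-2.7) + β·(-0.31) = 1 + (5.52 × 10⁻⁵) = 1.0000552.
ρ = 1025 × 1.0000552 = 1025.057 kg m⁻³.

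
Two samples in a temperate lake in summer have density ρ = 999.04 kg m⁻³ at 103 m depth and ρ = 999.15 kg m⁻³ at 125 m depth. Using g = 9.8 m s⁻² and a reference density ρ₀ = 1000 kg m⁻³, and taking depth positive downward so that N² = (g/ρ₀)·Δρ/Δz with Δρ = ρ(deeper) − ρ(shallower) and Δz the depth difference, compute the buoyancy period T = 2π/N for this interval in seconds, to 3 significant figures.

Δρ = 999.15 − 999.04 = 0.11 kg m⁻³ over Δz = 125 − 103 = 22 m.
N² = (9.8/1000) × (0.11/22) = 4.9000 × 10⁻⁵ s⁻².
N = √(4.9000 × 10⁻⁵) = 7.0000 × 10⁻³ rad s⁻¹, so T = 2π/N = 897.60 s ≈ 898 s.
A positive N² confirms static stability across the interval.

898 s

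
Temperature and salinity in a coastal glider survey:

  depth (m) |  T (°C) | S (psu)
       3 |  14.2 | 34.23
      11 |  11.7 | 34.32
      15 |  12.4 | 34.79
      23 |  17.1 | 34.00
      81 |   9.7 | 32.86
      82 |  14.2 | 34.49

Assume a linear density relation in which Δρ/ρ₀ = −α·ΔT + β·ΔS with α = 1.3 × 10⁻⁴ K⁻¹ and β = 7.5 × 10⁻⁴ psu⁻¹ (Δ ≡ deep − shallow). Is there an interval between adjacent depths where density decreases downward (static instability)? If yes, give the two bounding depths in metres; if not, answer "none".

Evaluate Δρ/ρ₀ = −αΔT + βΔS across each adjacent pair:
  3–11 m: −αΔT+βΔS = −(1.3 × 10⁻⁴)(-2.5)+(7.5 × 10⁻⁴)(+0.09) = 3.9 × 10⁻⁴ → stable
  11–15 m: −αΔT+βΔS = −(1.3 × 10⁻⁴)(+0.7)+(7.5 × 10⁻⁴)(+0.47) = 2.6 × 10⁻⁴ → stable
  15–23 m: −αΔT+βΔS = −(1.3 × 10⁻⁴)(+4.7)+(7.5 × 10⁻⁴)(-0.79) = -1.2 × 10⁻³ → UNSTABLE
  23–81 m: −αΔT+βΔS = −(1.3 × 10⁻⁴)(-7.4)+(7.5 × 10⁻⁴)(-1.14) = 1.1 × 10⁻⁴ → stable
  81–82 m: −αΔT+βΔS = −(1.3 × 10⁻⁴)(+4.5)+(7.5 × 10⁻⁴)(+1.63) = 6.4 × 10⁻⁴ → stable
The 15–23 m interval has Δρ < 0: lighter water underlies denser water.

15–23 m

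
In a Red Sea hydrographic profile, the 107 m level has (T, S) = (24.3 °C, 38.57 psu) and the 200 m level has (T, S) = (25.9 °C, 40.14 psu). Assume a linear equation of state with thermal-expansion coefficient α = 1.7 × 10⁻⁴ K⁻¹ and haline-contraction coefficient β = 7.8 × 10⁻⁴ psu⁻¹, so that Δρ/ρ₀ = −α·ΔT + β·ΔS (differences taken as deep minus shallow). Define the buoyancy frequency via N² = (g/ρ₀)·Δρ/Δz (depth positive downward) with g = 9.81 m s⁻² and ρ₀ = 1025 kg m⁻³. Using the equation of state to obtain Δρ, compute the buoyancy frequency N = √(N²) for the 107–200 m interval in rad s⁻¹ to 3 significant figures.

0.0100 rad s⁻¹

ΔT = +1.6 K, ΔS = +1.57 psu (deep − shallow).
Δρ/ρ₀ = −αΔT + βΔS = -2.72 × 10⁻⁴ + 1.2246 × 10⁻³ = 9.526 × 10⁻⁴, so Δρ ≈ 0.9764 kg m⁻³.
N² = (g/ρ₀)·Δρ/Δz = g·(Δρ/ρ₀)/Δz = 9.81 × 9.526 × 10⁻⁴ / 93 = 1.0048 × 10⁻⁴ s⁻².
N = √(1.0048 × 10⁻⁴) = 0.010024 rad s⁻¹ ≈ 0.0100 rad s⁻¹.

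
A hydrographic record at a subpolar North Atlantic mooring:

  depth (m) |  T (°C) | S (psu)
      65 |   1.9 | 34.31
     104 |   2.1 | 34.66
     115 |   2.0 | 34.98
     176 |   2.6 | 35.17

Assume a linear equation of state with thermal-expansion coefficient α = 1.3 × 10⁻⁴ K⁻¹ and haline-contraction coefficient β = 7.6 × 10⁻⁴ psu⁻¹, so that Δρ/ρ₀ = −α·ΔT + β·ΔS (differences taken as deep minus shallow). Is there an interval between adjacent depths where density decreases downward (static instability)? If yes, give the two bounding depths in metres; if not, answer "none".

Evaluate Δρ/ρ₀ = −αΔT + βΔS across each adjacent pair:
  65–104 m: −αΔT+βΔS = −(1.3 × 10⁻⁴)(+0.2)+(7.6 × 10⁻⁴)(+0.35) = 2.4 × 10⁻⁴ → stable
  104–115 m: −αΔT+βΔS = −(1.3 × 10⁻⁴)(-0.1)+(7.6 × 10⁻⁴)(+0.32) = 2.6 × 10⁻⁴ → stable
  115–176 m: −αΔT+βΔS = −(1.3 × 10⁻⁴)(+0.6)+(7.6 × 10⁻⁴)(+0.19) = 6.6 × 10⁻⁵ → stable
Every interval has Δρ > 0: the column is stably stratified throughout.

none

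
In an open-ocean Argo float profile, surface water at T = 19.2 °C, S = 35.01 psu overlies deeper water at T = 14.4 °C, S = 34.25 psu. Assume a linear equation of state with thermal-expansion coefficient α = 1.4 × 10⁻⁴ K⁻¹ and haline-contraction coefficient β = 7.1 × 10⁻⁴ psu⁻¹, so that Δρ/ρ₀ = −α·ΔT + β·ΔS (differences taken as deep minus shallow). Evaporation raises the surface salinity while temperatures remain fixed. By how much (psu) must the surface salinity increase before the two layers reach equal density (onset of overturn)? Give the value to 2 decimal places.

Neutral buoyancy requires −α(T_deep − T_surf) + β(S_deep − S_surf′) = 0.
S_surf′ = S_deep − (α/β)·ΔT = 34.25 − (1.4 × 10⁻⁴/7.1 × 10⁻⁴)·(-4.8) = 35.1965 psu.
Increase required: 35.1965 − 35.01 = 0.1865 psu.

0.19 psu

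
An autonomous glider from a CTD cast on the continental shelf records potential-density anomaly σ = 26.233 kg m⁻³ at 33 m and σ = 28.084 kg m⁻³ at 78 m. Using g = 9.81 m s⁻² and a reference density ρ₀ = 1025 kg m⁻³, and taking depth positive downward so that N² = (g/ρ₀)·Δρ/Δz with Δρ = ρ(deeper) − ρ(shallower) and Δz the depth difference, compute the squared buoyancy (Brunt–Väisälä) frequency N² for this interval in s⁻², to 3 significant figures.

3.94 × 10⁻⁴ s⁻²

Δρ = 1028.084 − 1026.233 = 1.851 kg m⁻³ over Δz = 78 − 33 = 45 m.
N² = (9.81/1025) × (1.851/45) = 3.9368 × 10⁻⁴ s⁻² ≈ 3.94 × 10⁻⁴ s⁻².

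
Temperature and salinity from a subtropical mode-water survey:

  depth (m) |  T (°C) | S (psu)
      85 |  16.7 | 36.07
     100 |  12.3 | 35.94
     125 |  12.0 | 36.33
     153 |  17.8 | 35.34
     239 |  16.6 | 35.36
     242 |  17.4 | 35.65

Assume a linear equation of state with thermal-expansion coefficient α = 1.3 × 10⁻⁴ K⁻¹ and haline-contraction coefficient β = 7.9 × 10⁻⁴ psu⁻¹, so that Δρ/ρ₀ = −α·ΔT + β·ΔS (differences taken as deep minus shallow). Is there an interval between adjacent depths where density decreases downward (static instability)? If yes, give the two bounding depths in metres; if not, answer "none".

125–153 m

Evaluate Δρ/ρ₀ = −αΔT + βΔS across each adjacent pair:
  85–100 m: −αΔT+βΔS = −(1.3 × 10⁻⁴)(-4.4)+(7.9 × 10⁻⁴)(-0.13) = 4.7 × 10⁻⁴ → stable
  100–125 m: −αΔT+βΔS = −(1.3 × 10⁻⁴)(-0.3)+(7.9 × 10⁻⁴)(+0.39) = 3.5 × 10⁻⁴ → stable
  125–153 m: −αΔT+βΔS = −(1.3 × 10⁻⁴)(+5.8)+(7.9 × 10⁻⁴)(-0.99) = -1.5 × 10⁻³ → UNSTABLE
  153–239 m: −αΔT+βΔS = −(1.3 × 10⁻⁴)(-1.2)+(7.9 × 10⁻⁴)(+0.02) = 1.7 × 10⁻⁴ → stable
  239–242 m: −αΔT+βΔS = −(1.3 × 10⁻⁴)(+0.8)+(7.9 × 10⁻⁴)(+0.29) = 1.3 × 10⁻⁴ → stable
The 125–153 m interval has Δρ < 0: lighter water underlies denser water.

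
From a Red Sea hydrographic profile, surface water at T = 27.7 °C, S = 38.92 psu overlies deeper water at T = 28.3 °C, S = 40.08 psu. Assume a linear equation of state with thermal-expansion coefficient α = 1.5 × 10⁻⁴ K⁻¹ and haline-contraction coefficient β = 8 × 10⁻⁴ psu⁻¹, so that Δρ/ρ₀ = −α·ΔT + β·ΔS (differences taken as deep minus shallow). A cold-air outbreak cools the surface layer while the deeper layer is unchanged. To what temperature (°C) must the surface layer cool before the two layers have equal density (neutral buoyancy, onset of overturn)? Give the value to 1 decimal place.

Neutral buoyancy requires Δρ = 0, i.e. −α(T_deep − T_surf′) + β(S_deep − S_surf) = 0.
T_surf′ = T_deep − (β/α)·ΔS = 28.3 − (8 × 10⁻⁴/1.5 × 10⁻⁴)·(+1.16) = 22.113 °C.
Cooling required: 27.7 − (22.113) = 5.587 °C.

22.1 °C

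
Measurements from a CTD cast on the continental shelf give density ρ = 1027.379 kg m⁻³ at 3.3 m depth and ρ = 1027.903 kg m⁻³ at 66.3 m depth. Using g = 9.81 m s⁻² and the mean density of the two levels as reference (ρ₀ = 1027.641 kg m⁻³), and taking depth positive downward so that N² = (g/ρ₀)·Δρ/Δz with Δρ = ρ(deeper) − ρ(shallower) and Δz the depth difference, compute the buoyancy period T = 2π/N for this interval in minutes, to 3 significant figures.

11.8 min

Δρ = 1027.903 − 1027.379 = 0.524 kg m⁻³ over Δz = 66.3 − 3.3 = 63 m.
N² = (9.81/1027.641) × (0.524/63) = 7.9400 × 10⁻⁵ s⁻².
N = √(7.9400 × 10⁻⁵) = 8.9107 × 10⁻³ rad s⁻¹, so T = 2π/N = 705.13 s = 11.752 min ≈ 11.8 min.
Since Δρ > 0 the layer is stably stratified.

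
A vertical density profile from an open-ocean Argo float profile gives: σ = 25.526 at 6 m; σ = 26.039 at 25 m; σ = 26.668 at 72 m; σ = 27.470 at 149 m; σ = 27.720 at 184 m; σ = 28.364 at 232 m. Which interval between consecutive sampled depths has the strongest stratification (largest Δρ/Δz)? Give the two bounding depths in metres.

6–25 m

Compute the density gradient over each adjacent pair:
  6–25 m: Δρ/Δz = 0.513/19 = 0.027 kg m⁻⁴
  25–72 m: Δρ/Δz = 0.629/47 = 0.013 kg m⁻⁴
  72–149 m: Δρ/Δz = 0.802/77 = 0.010 kg m⁻⁴
  149–184 m: Δρ/Δz = 0.250/35 = 7.1 × 10⁻³ kg m⁻⁴
  184–232 m: Δρ/Δz = 0.644/48 = 0.013 kg m⁻⁴
The largest gradient is in the 6–25 m interval — the pycnocline.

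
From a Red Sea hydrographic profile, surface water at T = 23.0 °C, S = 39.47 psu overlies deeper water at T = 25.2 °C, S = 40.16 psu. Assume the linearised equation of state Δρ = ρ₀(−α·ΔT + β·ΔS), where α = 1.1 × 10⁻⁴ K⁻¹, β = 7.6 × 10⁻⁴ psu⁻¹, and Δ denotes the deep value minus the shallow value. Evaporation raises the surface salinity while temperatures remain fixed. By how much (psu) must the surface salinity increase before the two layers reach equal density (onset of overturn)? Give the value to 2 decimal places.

Neutral buoyancy requires −α(T_deep − T_surf) + β(S_deep − S_surf′) = 0.
S_surf′ = S_deep − (α/β)·ΔT = 40.16 − (1.1 × 10⁻⁴/7.6 × 10⁻⁴)·(+2.2) = 39.8416 psu.
Increase required: 39.8416 − 39.47 = 0.3716 psu.

0.37 psu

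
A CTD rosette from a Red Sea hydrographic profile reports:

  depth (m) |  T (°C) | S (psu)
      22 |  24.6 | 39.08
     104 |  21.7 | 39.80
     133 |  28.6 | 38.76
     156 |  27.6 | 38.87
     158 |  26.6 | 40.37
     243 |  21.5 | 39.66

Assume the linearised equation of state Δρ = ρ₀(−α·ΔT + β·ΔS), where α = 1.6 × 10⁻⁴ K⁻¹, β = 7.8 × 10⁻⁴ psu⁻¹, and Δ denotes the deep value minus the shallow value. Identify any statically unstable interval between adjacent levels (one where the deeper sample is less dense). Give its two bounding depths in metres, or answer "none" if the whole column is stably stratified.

104–133 m

Evaluate Δρ/ρ₀ = −αΔT + βΔS across each adjacent pair:
  22–104 m: −αΔT+βΔS = −(1.6 × 10⁻⁴)(-2.9)+(7.8 × 10⁻⁴)(+0.72) = 1.0 × 10⁻³ → stable
  104–133 m: −αΔT+βΔS = −(1.6 × 10⁻⁴)(+6.9)+(7.8 × 10⁻⁴)(-1.04) = -1.9 × 10⁻³ → UNSTABLE
  133–156 m: −αΔT+βΔS = −(1.6 × 10⁻⁴)(-1.0)+(7.8 × 10⁻⁴)(+0.11) = 2.5 × 10⁻⁴ → stable
  156–158 m: −αΔT+βΔS = −(1.6 × 10⁻⁴)(-1.0)+(7.8 × 10⁻⁴)(+1.50) = 1.3 × 10⁻³ → stable
  158–243 m: −αΔT+βΔS = −(1.6 × 10⁻⁴)(-5.1)+(7.8 × 10⁻⁴)(-0.71) = 2.6 × 10⁻⁴ → stable
The 104–133 m interval has Δρ < 0: lighter water underlies denser water.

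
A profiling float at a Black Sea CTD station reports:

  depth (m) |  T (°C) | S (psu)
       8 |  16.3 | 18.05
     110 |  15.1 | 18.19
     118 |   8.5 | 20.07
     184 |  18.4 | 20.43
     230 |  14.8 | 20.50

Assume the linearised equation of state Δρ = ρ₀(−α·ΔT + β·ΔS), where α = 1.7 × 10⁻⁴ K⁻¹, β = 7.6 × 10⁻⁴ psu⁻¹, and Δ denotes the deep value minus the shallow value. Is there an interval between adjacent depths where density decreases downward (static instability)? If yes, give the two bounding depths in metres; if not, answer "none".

118–184 m

Evaluate Δρ/ρ₀ = −αΔT + βΔS across each adjacent pair:
  8–110 m: −αΔT+βΔS = −(1.7 × 10⁻⁴)(-1.2)+(7.6 × 10⁻⁴)(+0.14) = 3.1 × 10⁻⁴ → stable
  110–118 m: −αΔT+βΔS = −(1.7 × 10⁻⁴)(-6.6)+(7.6 × 10⁻⁴)(+1.88) = 2.6 × 10⁻³ → stable
  118–184 m: −αΔT+βΔS = −(1.7 × 10⁻⁴)(+9.9)+(7.6 × 10⁻⁴)(+0.36) = -1.4 × 10⁻³ → UNSTABLE
  184–230 m: −αΔT+βΔS = −(1.7 × 10⁻⁴)(-3.6)+(7.6 × 10⁻⁴)(+0.07) = 6.7 × 10⁻⁴ → stable
The 118–184 m interval has Δρ < 0: lighter water underlies denser water.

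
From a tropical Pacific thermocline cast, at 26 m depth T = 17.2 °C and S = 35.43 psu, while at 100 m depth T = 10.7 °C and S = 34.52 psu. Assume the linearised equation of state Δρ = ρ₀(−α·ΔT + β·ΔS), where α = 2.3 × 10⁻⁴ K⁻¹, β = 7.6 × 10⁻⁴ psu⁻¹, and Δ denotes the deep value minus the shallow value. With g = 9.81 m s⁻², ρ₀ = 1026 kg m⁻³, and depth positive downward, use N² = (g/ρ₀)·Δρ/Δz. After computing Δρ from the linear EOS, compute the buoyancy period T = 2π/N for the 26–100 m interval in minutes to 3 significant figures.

10.1 min

ΔT = -6.5 K, ΔS = -0.91 psu (deep − shallow).
Δρ/ρ₀ = −αΔT + βΔS = 1.495 × 10⁻³ − 6.916 × 10⁻⁴ = 8.034 × 10⁻⁴, so Δρ ≈ 0.8243 kg m⁻³.
N² = (g/ρ₀)·Δρ/Δz = g·(Δρ/ρ₀)/Δz = 9.81 × 8.034 × 10⁻⁴ / 74 = 1.0650 × 10⁻⁴ s⁻².
N = √(1.0650 × 10⁻⁴) = 0.010320 rad s⁻¹ → T = 2π/N = 608.84 s = 10.147 min ≈ 10.1 min.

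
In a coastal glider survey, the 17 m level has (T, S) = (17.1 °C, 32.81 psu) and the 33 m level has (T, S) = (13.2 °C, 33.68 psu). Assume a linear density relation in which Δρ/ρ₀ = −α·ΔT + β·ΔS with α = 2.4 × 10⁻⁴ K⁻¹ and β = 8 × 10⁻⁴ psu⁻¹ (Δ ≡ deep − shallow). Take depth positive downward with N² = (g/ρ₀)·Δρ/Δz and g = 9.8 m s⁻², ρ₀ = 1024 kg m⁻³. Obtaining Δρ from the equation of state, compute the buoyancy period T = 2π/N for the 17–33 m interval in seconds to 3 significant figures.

199 s

ΔT = -3.9 K, ΔS = +0.87 psu (deep − shallow).
Δρ/ρ₀ = −αΔT + βΔS = 9.36 × 10⁻⁴ + 6.96 × 10⁻⁴ = 1.632 × 10⁻³, so Δρ ≈ 1.671 kg m⁻³.
N² = (g/ρ₀)·Δρ/Δz = g·(Δρ/ρ₀)/Δz = 9.8 × 1.632 × 10⁻³ / 16 = 9.9960 × 10⁻⁴ s⁻².
N = √(9.9960 × 10⁻⁴) = 0.031616 rad s⁻¹ → T = 2π/N = 198.73 s ≈ 199 s.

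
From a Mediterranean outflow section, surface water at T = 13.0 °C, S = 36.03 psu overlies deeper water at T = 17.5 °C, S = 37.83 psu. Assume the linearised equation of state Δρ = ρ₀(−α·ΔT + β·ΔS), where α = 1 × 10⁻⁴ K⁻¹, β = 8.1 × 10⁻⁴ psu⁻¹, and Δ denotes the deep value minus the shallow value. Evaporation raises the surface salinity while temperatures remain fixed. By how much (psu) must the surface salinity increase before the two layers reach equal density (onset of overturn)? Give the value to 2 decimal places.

Neutral buoyancy requires −α(T_deep − T_surf) + β(S_deep − S_surf′) = 0.
S_surf′ = S_deep − (α/β)·ΔT = 37.83 − (1 × 10⁻⁴/8.1 × 10⁻⁴)·(+4.5) = 37.2744 psu.
Increase required: 37.2744 − 36.03 = 1.2444 psu.

1.24 psu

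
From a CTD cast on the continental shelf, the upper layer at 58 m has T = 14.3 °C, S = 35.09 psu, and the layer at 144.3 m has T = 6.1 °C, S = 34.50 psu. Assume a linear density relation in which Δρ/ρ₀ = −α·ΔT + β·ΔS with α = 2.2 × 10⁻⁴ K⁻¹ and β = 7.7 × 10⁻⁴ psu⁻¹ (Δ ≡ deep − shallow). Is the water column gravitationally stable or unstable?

stable

ΔT = 6.1 − 14.3 = -8.2 K and ΔS = 34.50 − 35.09 = -0.59 psu (deep − shallow).
−αΔT = 1.804 × 10⁻³; βΔS = -4.543 × 10⁻⁴; sum Δρ/ρ₀ = 1.3497 × 10⁻³.
Δρ/ρ₀ > 0, so Δρ > 0: deeper water is denser → statically stable.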